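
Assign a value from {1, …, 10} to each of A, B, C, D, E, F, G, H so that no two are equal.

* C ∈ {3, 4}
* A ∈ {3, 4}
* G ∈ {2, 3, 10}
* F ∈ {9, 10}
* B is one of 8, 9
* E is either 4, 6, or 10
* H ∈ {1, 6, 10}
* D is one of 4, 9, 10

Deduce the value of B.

The 8 variables draw from only 8 values {1, 2, 3, 4, 6, 8, 9, 10}, so each is used; only H can be 1, hence H = 1.
The 7 still-open variables together cover exactly {2, 3, 4, 6, 8, 9, 10} — 7 values for 7 variables — and 2 appears only in G's list, so G = 2.
The 6 still-open variables draw from only 6 values {3, 4, 6, 8, 9, 10}, so each is used; only E can be 6, hence E = 6.
The 5 still-open variables together cover exactly {3, 4, 8, 9, 10} — 5 values for 5 variables — and 8 appears only in B's list, so B = 8.

8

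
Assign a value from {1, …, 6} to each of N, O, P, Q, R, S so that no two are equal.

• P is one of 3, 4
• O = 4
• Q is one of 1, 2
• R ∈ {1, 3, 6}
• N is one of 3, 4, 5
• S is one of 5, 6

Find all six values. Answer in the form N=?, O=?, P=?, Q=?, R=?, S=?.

O must be 4 (only option left). Strike 4 from N, P.
That leaves P = 3. So N, R can't be 3.
That leaves N = 5. Remove 5 from S.
S's domain is down to {6}, so S = 6. Eliminate 6 elsewhere: R.
R must be 1 (only option left). Remove 1 from Q.
Q's domain is down to {2}, so Q = 2.

N=5, O=4, P=3, Q=2, R=1, S=6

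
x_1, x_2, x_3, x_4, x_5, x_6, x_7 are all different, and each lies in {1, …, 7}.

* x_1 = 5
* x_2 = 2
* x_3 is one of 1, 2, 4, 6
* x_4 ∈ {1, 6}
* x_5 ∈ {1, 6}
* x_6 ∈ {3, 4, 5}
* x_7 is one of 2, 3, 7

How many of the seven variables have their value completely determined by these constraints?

5

x_1 must be 5 (only option left). Strike 5 from x_6.
That leaves x_2 = 2. So x_3, x_7 can't be 2.
The 5 still-open variables together cover exactly {1, 3, 4, 6, 7} — 5 values for 5 variables — and 7 appears only in x_7's list, so x_7 = 7.
The 4 still-open variables together cover exactly {1, 3, 4, 6} — 4 values for 4 variables — and 3 appears only in x_6's list, so x_6 = 3.
The 3 still-open variables draw from only 3 values {1, 4, 6}, so each is used; only x_3 can be 4, hence x_3 = 4.
Determined: x_1=5, x_2=2, x_3=4, x_6=3, x_7=7. The other variables each still have more than one consistent value. That makes 5.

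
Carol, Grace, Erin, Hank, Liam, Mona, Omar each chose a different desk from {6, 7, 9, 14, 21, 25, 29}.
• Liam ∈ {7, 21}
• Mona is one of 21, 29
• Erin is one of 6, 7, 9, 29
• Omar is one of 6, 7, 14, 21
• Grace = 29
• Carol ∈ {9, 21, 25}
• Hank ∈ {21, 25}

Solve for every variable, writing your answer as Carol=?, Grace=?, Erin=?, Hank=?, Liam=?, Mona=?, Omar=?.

Grace's domain is down to {29}, so Grace = 29. Strike 29 from Erin, Mona.
Mona must be 21 (only option left). So Carol, Hank, Liam, Omar can't be 21.
Hank must be 25 (only option left). Strike 25 from Carol.
That leaves Liam = 7. Strike 7 from Erin, Omar.
Carol has just one choice, so Carol = 9. Remove 9 from Erin.
Erin must be 6 (only option left). So Omar can't be 6.
That leaves Omar = 14.

Carol=9, Grace=29, Erin=6, Hank=25, Liam=7, Mona=21, Omar=14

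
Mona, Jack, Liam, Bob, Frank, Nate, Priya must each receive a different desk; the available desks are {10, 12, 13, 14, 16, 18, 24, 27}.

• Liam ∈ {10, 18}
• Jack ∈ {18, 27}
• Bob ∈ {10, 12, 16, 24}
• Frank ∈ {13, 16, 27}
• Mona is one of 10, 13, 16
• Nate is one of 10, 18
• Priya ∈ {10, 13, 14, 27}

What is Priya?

Liam and Nate between them cover only {10, 18} — a naked pair. Remove those values from Mona, Jack, Bob, Priya.
Jack has just one choice, so Jack = 27. Strike 27 from Frank, Priya.
Mona and Frank between them cover only {13, 16} — a naked pair. Remove those values from Bob, Priya.
So Priya = 14.

14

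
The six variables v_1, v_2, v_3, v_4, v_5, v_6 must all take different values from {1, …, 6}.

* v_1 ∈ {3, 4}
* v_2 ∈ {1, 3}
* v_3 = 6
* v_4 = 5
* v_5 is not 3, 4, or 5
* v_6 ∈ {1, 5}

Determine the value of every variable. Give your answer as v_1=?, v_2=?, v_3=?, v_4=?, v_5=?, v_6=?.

v_3 must be 6 (only option left). Remove 6 from v_5.
v_4's domain is down to {5}, so v_4 = 5. Eliminate 5 elsewhere: v_6.
v_6's domain is down to {1}, so v_6 = 1. Eliminate 1 elsewhere: v_2, v_5.
v_2's domain is down to {3}, so v_2 = 3. Strike 3 from v_1.
v_5's domain is down to {2}, so v_5 = 2.
v_1 has just one choice, so v_1 = 4.

v_1=4, v_2=3, v_3=6, v_4=5, v_5=2, v_6=1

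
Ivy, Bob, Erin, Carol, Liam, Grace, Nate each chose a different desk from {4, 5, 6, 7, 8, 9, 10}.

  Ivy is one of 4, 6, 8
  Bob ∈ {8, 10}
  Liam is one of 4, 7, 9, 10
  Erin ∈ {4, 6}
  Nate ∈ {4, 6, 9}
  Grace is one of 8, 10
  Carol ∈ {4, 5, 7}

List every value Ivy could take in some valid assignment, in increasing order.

The 7 variables together cover exactly {4, 5, 6, 7, 8, 9, 10} — 7 values for 7 variables — and 5 appears only in Carol's list, so Carol = 5.
The 6 still-open variables draw from only 6 values {4, 6, 7, 8, 9, 10}, so each is used; only Liam can be 7, hence Liam = 7.
The 5 still-open variables draw from only 5 values {4, 6, 8, 9, 10}, so each is used; only Nate can be 9, hence Nate = 9.
Bob and Grace between them cover only {8, 10} — a naked pair. Remove those values from Ivy.
No further eliminations apply; Ivy can still be any of 4, 6.

4, 6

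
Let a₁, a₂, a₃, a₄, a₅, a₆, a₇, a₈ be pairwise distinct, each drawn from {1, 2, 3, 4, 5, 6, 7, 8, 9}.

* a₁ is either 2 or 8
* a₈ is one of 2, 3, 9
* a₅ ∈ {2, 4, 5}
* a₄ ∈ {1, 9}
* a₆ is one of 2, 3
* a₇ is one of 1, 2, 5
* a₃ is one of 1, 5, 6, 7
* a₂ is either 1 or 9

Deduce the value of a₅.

4

a₂ and a₄ share exactly the 2 values {1, 9}; by pigeonhole those values go to them, so strike 1, 9 from a₃, a₇, a₈.
a₆ and a₈ between them cover only {2, 3} — a naked pair. Remove those values from a₁, a₅, a₇.
a₁ must be 8 (only option left).
That leaves a₇ = 5. Strike 5 from a₃, a₅.
So a₅ = 4.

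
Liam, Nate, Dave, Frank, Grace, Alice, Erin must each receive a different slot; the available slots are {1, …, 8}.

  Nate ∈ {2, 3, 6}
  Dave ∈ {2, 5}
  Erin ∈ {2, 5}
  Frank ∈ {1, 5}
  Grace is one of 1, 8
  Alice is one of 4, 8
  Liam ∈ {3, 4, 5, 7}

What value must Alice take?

Dave and Erin between them cover only {2, 5} — a naked pair. Remove those values from Liam, Nate, Frank.
Frank must be 1 (only option left). So Grace can't be 1.
That leaves Grace = 8. Remove 8 from Alice.
So Alice = 4.

4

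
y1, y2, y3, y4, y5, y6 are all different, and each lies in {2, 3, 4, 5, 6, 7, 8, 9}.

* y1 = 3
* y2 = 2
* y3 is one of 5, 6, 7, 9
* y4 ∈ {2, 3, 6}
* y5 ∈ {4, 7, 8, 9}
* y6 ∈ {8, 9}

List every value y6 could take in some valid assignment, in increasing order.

8, 9

y1 must be 3 (only option left). So y4 can't be 3.
That leaves y2 = 2. Strike 2 from y4.
y4's domain is down to {6}, so y4 = 6. Remove 6 from y3.
No further eliminations apply; y6 can still be any of 8, 9.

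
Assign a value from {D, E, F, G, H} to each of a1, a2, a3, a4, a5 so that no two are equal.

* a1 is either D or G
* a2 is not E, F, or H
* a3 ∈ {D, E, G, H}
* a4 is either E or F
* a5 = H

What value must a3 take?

a5's domain is down to {H}, so a5 = H. Strike H from a3.
The 4 still-open variables draw from only 4 values {D, E, F, G}, so each is used; only a4 can be F, hence a4 = F.
Among the 3 still-open variables, E fits only a3 (and all 3 values in {D, E, G} must be used), so a3 = E.

E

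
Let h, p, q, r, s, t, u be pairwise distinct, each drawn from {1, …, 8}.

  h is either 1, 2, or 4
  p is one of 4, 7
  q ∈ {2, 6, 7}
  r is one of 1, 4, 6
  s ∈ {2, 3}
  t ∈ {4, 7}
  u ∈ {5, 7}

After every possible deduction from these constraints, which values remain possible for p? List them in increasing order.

4, 7

The 7 variables together cover exactly {1, 2, 3, 4, 5, 6, 7} — 7 values for 7 variables — and 3 appears only in s's list, so s = 3.
The 6 still-open variables draw from only 6 values {1, 2, 4, 5, 6, 7}, so each is used; only u can be 5, hence u = 5.
The 2 variables p and t are confined to {4, 7}, which locks those values in; drop them from h, q, r.
No further eliminations apply; p can still be any of 4, 7.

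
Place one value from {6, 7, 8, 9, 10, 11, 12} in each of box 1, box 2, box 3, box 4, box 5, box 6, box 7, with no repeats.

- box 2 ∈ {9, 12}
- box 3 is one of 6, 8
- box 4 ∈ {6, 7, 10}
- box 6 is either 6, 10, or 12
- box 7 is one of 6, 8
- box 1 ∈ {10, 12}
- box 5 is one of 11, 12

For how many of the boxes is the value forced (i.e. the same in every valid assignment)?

3

The 7 variables draw from only 7 values {6, 7, 8, 9, 10, 11, 12}, so each is used; only box 4 can be 7, hence box 4 = 7.
Among the 6 still-open variables, 9 fits only box 2 (and all 6 values in {6, 8, 9, 10, 11, 12} must be used), so box 2 = 9.
The 5 still-open variables draw from only 5 values {6, 8, 10, 11, 12}, so each is used; only box 5 can be 11, hence box 5 = 11.
The 2 variables box 3 and box 7 are confined to {6, 8}, which locks those values in; drop them from box 6.
Determined: box 2=9, box 4=7, box 5=11. The other boxes each still have more than one consistent value. That makes 3.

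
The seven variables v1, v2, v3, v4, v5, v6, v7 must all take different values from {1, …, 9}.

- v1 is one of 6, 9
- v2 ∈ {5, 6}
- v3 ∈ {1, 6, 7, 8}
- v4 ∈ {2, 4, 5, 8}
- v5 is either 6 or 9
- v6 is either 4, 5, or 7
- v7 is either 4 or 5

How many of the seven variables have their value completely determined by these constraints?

v1 and v5 between them cover only {6, 9} — a naked pair. Remove those values from v2, v3.
That leaves v2 = 5. Eliminate 5 elsewhere: v4, v6, v7.
v7 must be 4 (only option left). Remove 4 from v4, v6.
v6's domain is down to {7}, so v6 = 7. Eliminate 7 elsewhere: v3.
Determined: v2=5, v6=7, v7=4. The other variables each still have more than one consistent value. That makes 3.

3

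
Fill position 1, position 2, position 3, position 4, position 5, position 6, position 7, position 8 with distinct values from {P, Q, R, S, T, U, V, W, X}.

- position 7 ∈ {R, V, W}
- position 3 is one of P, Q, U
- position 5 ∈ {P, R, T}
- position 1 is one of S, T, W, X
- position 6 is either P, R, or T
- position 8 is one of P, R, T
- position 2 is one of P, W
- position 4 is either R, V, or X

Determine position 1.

S

The 3 variables position 5, position 6, position 8 are confined to {P, R, T}, which locks those values in; drop them from position 1, position 2, position 3, position 4, position 7.
position 2's domain is down to {W}, so position 2 = W. Eliminate W elsewhere: position 1, position 7.
position 7's domain is down to {V}, so position 7 = V. Strike V from position 4.
position 4 must be X (only option left). So position 1 can't be X.
So position 1 = S.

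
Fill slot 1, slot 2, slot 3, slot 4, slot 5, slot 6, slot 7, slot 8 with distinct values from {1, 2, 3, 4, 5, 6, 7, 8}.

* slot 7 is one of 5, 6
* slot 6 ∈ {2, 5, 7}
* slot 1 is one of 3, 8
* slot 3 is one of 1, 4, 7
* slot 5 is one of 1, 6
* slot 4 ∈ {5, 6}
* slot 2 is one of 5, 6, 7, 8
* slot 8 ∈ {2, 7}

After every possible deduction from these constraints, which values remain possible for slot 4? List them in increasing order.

The 8 variables draw from only 8 values {1, 2, 3, 4, 5, 6, 7, 8}, so each is used; only slot 1 can be 3, hence slot 1 = 3.
The 7 still-open variables draw from only 7 values {1, 2, 4, 5, 6, 7, 8}, so each is used; only slot 3 can be 4, hence slot 3 = 4.
The 6 still-open variables together cover exactly {1, 2, 5, 6, 7, 8} — 6 values for 6 variables — and 1 appears only in slot 5's list, so slot 5 = 1.
The 5 still-open variables together cover exactly {2, 5, 6, 7, 8} — 5 values for 5 variables — and 8 appears only in slot 2's list, so slot 2 = 8.
slot 4 and slot 7 share exactly the 2 values {5, 6}; by pigeonhole those values go to them, so strike 5, 6 from slot 6.
No further eliminations apply; slot 4 can still be any of 5, 6.

5, 6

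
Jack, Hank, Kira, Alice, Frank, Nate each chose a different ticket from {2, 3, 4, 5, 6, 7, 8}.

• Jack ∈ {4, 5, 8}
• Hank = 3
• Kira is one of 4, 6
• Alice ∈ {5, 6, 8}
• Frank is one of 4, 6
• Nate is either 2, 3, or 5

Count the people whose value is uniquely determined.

2

Hank has just one choice, so Hank = 3. Eliminate 3 elsewhere: Nate.
The 5 still-open variables together cover exactly {2, 4, 5, 6, 8} — 5 values for 5 variables — and 2 appears only in Nate's list, so Nate = 2.
Kira and Frank between them cover only {4, 6} — a naked pair. Remove those values from Jack, Alice.
Determined: Hank=3, Nate=2. The other people each still have more than one consistent value. That makes 2.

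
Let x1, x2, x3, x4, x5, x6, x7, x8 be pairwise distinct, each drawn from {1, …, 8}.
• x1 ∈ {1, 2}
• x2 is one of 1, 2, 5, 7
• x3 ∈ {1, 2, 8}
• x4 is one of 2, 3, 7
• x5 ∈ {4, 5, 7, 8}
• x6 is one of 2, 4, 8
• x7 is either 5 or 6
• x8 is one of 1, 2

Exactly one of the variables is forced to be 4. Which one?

x6

The 8 variables together cover exactly {1, 2, 3, 4, 5, 6, 7, 8} — 8 values for 8 variables — and 3 appears only in x4's list, so x4 = 3.
The 7 still-open variables draw from only 7 values {1, 2, 4, 5, 6, 7, 8}, so each is used; only x7 can be 6, hence x7 = 6.
x1 and x8 between them cover only {1, 2} — a naked pair. Remove those values from x2, x3, x6.
That leaves x3 = 8. So x5, x6 can't be 8.
So 4 goes to x6.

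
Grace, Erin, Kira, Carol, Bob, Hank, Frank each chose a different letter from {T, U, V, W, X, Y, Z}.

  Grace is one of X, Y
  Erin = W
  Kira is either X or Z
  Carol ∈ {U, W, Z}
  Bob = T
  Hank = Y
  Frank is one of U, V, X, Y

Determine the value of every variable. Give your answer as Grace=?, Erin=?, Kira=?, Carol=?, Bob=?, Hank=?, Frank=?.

Grace=X, Erin=W, Kira=Z, Carol=U, Bob=T, Hank=Y, Frank=V

Erin must be W (only option left). So Carol can't be W.
Bob must be T (only option left).
That leaves Hank = Y. Eliminate Y elsewhere: Grace, Frank.
Grace's domain is down to {X}, so Grace = X. Strike X from Kira, Frank.
Kira has just one choice, so Kira = Z. So Carol can't be Z.
Carol must be U (only option left). So Frank can't be U.
Frank has just one choice, so Frank = V.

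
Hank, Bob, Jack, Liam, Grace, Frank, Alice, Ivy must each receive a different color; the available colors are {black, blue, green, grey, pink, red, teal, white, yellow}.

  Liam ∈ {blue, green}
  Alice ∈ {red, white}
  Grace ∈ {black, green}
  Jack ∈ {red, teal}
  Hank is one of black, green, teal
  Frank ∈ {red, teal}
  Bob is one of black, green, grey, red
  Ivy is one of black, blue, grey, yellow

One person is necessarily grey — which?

The 8 variables draw from only 8 values {black, blue, green, grey, red, teal, white, yellow}, so each is used; only Alice can be white, hence Alice = white.
The 7 still-open variables together cover exactly {black, blue, green, grey, red, teal, yellow} — 7 values for 7 variables — and yellow appears only in Ivy's list, so Ivy = yellow.
Among the 6 still-open variables, blue fits only Liam (and all 6 values in {black, blue, green, grey, red, teal} must be used), so Liam = blue.
The 5 still-open variables draw from only 5 values {black, green, grey, red, teal}, so each is used; only Bob can be grey, hence Bob = grey.

Bob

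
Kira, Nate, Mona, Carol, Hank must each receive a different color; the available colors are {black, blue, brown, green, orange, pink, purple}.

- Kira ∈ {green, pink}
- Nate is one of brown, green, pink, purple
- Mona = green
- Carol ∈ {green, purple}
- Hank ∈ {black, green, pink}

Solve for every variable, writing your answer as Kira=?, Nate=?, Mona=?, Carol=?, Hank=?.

Kira=pink, Nate=brown, Mona=green, Carol=purple, Hank=black

Mona has just one choice, so Mona = green. Remove green from Kira, Nate, Carol, Hank.
Carol's domain is down to {purple}, so Carol = purple. Eliminate purple elsewhere: Nate.
Kira must be pink (only option left). So Nate, Hank can't be pink.
That leaves Nate = brown.
Hank must be black (only option left).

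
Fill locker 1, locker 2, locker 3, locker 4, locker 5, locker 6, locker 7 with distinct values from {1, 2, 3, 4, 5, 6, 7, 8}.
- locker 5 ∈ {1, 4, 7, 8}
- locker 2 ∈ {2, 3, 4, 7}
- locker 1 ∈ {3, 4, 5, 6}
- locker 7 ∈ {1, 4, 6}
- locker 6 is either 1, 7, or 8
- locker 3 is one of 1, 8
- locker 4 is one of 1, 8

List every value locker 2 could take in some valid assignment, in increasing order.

locker 3 and locker 4 share exactly the 2 values {1, 8}; by pigeonhole those values go to them, so strike 1, 8 from locker 5, locker 6, locker 7.
That leaves locker 6 = 7. So locker 2, locker 5 can't be 7.
That leaves locker 5 = 4. Eliminate 4 elsewhere: locker 1, locker 2, locker 7.
locker 7's domain is down to {6}, so locker 7 = 6. Remove 6 from locker 1.
No further eliminations apply; locker 2 can still be any of 2, 3.

2, 3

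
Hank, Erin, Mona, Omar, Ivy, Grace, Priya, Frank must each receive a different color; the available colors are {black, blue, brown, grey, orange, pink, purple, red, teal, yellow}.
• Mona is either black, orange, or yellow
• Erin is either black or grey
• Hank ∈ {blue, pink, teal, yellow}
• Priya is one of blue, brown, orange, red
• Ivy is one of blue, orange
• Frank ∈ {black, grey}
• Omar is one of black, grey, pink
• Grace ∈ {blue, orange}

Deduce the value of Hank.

Erin and Frank share exactly the 2 values {black, grey}; by pigeonhole those values go to them, so strike black, grey from Mona, Omar.
That leaves Omar = pink. Strike pink from Hank.
Ivy and Grace between them cover only {blue, orange} — a naked pair. Remove those values from Hank, Mona, Priya.
Mona's domain is down to {yellow}, so Mona = yellow. Strike yellow from Hank.
So Hank = teal.

teal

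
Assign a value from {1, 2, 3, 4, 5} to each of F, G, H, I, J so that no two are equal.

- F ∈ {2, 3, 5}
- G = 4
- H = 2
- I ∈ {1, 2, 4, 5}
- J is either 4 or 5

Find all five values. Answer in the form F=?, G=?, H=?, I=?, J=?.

G has just one choice, so G = 4. Strike 4 from I, J.
That leaves H = 2. So F, I can't be 2.
J must be 5 (only option left). Eliminate 5 elsewhere: F, I.
That leaves F = 3.
That leaves I = 1.

F=3, G=4, H=2, I=1, J=5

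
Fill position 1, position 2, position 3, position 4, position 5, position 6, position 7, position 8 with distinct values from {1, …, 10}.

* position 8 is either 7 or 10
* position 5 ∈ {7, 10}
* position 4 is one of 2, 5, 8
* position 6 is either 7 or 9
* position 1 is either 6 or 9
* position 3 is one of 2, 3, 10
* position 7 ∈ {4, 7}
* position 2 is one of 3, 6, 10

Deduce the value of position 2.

position 5 and position 8 share exactly the 2 values {7, 10}; by pigeonhole those values go to them, so strike 7, 10 from position 2, position 3, position 6, position 7.
position 6 has just one choice, so position 6 = 9. So position 1 can't be 9.
position 7's domain is down to {4}, so position 7 = 4.
position 1 must be 6 (only option left). Eliminate 6 elsewhere: position 2.
So position 2 = 3.

3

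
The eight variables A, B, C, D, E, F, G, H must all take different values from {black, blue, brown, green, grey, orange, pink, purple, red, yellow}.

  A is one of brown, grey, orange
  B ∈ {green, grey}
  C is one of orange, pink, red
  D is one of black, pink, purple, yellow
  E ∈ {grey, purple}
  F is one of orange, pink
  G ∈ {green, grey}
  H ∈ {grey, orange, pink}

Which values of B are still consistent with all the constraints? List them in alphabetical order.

green, grey

The 2 variables B and G are confined to {green, grey}, which locks those values in; drop them from A, E, H.
E has just one choice, so E = purple. So D can't be purple.
F and H share exactly the 2 values {orange, pink}; by pigeonhole those values go to them, so strike orange, pink from A, C, D.
A has just one choice, so A = brown.
That leaves C = red.
No further eliminations apply; B can still be any of green, grey.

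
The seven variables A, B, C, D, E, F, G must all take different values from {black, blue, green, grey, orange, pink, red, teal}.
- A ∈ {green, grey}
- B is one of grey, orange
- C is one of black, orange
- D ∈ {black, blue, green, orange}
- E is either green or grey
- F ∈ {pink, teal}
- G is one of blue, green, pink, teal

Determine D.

A and E share exactly the 2 values {green, grey}; by pigeonhole those values go to them, so strike green, grey from B, D, G.
B has just one choice, so B = orange. Strike orange from C, D.
C has just one choice, so C = black. Eliminate black elsewhere: D.
So D = blue.

blue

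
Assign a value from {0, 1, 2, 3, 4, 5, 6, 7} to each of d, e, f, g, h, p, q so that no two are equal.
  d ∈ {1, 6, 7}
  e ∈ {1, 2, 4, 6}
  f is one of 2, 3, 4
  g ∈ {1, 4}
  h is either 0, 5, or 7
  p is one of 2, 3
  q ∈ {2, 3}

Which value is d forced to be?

7

p and q between them cover only {2, 3} — a naked pair. Remove those values from e, f.
f's domain is down to {4}, so f = 4. So e, g can't be 4.
That leaves g = 1. Eliminate 1 elsewhere: d, e.
e's domain is down to {6}, so e = 6. Remove 6 from d.
So d = 7.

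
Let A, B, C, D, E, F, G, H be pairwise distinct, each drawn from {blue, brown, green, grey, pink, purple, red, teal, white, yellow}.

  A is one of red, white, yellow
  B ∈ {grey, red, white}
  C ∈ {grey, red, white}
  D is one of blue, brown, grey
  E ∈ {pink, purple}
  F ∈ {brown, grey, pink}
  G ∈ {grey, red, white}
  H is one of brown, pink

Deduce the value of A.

yellow

Among the 8 variables, blue fits only D (and all 8 values in {blue, brown, grey, pink, purple, red, white, yellow} must be used), so D = blue.
The 7 still-open variables draw from only 7 values {brown, grey, pink, purple, red, white, yellow}, so each is used; only E can be purple, hence E = purple.
Among the 6 still-open variables, yellow fits only A (and all 6 values in {brown, grey, pink, red, white, yellow} must be used), so A = yellow.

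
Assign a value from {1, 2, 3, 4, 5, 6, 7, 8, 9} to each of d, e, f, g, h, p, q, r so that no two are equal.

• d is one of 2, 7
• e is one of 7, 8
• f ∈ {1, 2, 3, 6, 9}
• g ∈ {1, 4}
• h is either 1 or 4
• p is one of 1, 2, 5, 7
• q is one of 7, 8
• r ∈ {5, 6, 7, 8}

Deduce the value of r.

e and q share exactly the 2 values {7, 8}; by pigeonhole those values go to them, so strike 7, 8 from d, p, r.
d has just one choice, so d = 2. Strike 2 from f, p.
g and h between them cover only {1, 4} — a naked pair. Remove those values from f, p.
p has just one choice, so p = 5. Remove 5 from r.
So r = 6.

6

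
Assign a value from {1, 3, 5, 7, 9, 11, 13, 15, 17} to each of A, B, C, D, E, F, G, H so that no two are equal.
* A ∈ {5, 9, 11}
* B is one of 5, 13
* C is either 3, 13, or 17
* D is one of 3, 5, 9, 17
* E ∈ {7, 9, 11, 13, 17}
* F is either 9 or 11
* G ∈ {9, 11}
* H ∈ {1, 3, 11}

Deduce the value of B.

13

The 8 variables draw from only 8 values {1, 3, 5, 7, 9, 11, 13, 17}, so each is used; only H can be 1, hence H = 1.
Among the 7 still-open variables, 7 fits only E (and all 7 values in {3, 5, 7, 9, 11, 13, 17} must be used), so E = 7.
F and G between them cover only {9, 11} — a naked pair. Remove those values from A, D.
A's domain is down to {5}, so A = 5. Eliminate 5 elsewhere: B, D.
So B = 13.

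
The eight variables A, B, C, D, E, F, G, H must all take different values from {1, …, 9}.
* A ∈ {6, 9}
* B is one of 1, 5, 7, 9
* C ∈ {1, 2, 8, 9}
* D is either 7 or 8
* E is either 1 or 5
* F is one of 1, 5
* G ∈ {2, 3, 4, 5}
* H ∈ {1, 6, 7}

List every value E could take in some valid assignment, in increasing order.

1, 5

E and F between them cover only {1, 5} — a naked pair. Remove those values from B, C, G, H.
A, B, H share exactly the 3 values {6, 7, 9}; by pigeonhole those values go to them, so strike 6, 7, 9 from C, D.
That leaves D = 8. Strike 8 from C.
C has just one choice, so C = 2. Strike 2 from G.
No further eliminations apply; E can still be any of 1, 5.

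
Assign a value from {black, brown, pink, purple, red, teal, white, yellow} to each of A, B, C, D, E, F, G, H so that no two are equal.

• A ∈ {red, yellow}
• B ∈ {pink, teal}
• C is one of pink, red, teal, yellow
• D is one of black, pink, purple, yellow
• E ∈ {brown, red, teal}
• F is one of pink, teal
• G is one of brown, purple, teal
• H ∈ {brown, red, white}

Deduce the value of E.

Among the 8 variables, black fits only D (and all 8 values in {black, brown, pink, purple, red, teal, white, yellow} must be used), so D = black.
The 7 still-open variables draw from only 7 values {brown, pink, purple, red, teal, white, yellow}, so each is used; only G can be purple, hence G = purple.
Among the 6 still-open variables, white fits only H (and all 6 values in {brown, pink, red, teal, white, yellow} must be used), so H = white.
The 5 still-open variables together cover exactly {brown, pink, red, teal, yellow} — 5 values for 5 variables — and brown appears only in E's list, so E = brown.

brown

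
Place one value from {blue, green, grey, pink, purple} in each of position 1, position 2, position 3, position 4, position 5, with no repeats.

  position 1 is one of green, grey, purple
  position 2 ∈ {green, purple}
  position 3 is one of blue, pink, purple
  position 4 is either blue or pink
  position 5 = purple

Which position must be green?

position 2

position 5's domain is down to {purple}, so position 5 = purple. Remove purple from position 1, position 2, position 3.
So green goes to position 2.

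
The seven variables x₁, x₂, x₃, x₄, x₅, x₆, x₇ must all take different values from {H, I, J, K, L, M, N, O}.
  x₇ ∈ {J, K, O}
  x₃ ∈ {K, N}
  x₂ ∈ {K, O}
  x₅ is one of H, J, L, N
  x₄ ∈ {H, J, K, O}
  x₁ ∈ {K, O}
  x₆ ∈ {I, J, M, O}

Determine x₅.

L

x₁ and x₂ share exactly the 2 values {K, O}; by pigeonhole those values go to them, so strike K, O from x₃, x₄, x₆, x₇.
x₃ has just one choice, so x₃ = N. Strike N from x₅.
x₇ has just one choice, so x₇ = J. So x₄, x₅, x₆ can't be J.
x₄'s domain is down to {H}, so x₄ = H. Remove H from x₅.
So x₅ = L.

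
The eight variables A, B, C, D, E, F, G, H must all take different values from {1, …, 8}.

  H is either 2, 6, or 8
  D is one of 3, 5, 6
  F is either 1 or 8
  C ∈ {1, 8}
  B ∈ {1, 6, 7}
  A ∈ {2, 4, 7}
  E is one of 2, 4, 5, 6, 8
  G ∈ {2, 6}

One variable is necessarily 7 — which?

B

Among the 8 variables, 3 fits only D (and all 8 values in {1, 2, 3, 4, 5, 6, 7, 8} must be used), so D = 3.
The 7 still-open variables together cover exactly {1, 2, 4, 5, 6, 7, 8} — 7 values for 7 variables — and 5 appears only in E's list, so E = 5.
Among the 6 still-open variables, 4 fits only A (and all 6 values in {1, 2, 4, 6, 7, 8} must be used), so A = 4.
The 5 still-open variables draw from only 5 values {1, 2, 6, 7, 8}, so each is used; only B can be 7, hence B = 7.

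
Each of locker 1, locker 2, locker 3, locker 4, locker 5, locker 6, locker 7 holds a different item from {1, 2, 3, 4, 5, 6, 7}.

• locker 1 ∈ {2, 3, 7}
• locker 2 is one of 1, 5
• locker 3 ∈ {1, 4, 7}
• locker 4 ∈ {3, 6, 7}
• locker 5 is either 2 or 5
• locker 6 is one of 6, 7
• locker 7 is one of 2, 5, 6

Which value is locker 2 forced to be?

Among the 7 variables, 4 fits only locker 3 (and all 7 values in {1, 2, 3, 4, 5, 6, 7} must be used), so locker 3 = 4.
The 6 still-open variables together cover exactly {1, 2, 3, 5, 6, 7} — 6 values for 6 variables — and 1 appears only in locker 2's list, so locker 2 = 1.

1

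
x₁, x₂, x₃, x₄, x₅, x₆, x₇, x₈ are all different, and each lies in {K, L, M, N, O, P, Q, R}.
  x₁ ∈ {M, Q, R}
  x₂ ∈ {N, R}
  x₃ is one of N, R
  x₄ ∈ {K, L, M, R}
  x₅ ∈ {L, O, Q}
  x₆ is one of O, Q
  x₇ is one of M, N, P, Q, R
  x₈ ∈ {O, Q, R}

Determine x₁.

M

Among the 8 variables, K fits only x₄ (and all 8 values in {K, L, M, N, O, P, Q, R} must be used), so x₄ = K.
Among the 7 still-open variables, L fits only x₅ (and all 7 values in {L, M, N, O, P, Q, R} must be used), so x₅ = L.
The 6 still-open variables draw from only 6 values {M, N, O, P, Q, R}, so each is used; only x₇ can be P, hence x₇ = P.
Among the 5 still-open variables, M fits only x₁ (and all 5 values in {M, N, O, Q, R} must be used), so x₁ = M.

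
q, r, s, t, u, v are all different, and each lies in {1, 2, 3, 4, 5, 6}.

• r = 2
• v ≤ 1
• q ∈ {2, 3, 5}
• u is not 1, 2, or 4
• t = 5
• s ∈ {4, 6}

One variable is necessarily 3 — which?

r must be 2 (only option left). So q can't be 2.
That leaves t = 5. Strike 5 from q, u.
So 3 goes to q.

q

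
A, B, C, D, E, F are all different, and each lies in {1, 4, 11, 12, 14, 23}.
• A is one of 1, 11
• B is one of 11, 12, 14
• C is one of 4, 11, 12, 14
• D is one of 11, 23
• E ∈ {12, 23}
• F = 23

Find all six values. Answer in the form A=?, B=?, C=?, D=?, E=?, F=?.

A=1, B=14, C=4, D=11, E=12, F=23

F must be 23 (only option left). Eliminate 23 elsewhere: D, E.
That leaves D = 11. Eliminate 11 elsewhere: A, B, C.
That leaves E = 12. Remove 12 from B, C.
A has just one choice, so A = 1.
B must be 14 (only option left). Strike 14 from C.
That leaves C = 4.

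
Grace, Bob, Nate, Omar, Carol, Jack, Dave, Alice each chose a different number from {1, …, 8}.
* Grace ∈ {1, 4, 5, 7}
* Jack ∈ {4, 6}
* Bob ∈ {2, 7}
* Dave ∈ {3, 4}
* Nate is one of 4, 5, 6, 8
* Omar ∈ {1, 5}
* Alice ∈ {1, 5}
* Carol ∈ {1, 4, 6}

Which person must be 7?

The 8 variables together cover exactly {1, 2, 3, 4, 5, 6, 7, 8} — 8 values for 8 variables — and 2 appears only in Bob's list, so Bob = 2.
The 7 still-open variables draw from only 7 values {1, 3, 4, 5, 6, 7, 8}, so each is used; only Dave can be 3, hence Dave = 3.
Among the 6 still-open variables, 7 fits only Grace (and all 6 values in {1, 4, 5, 6, 7, 8} must be used), so Grace = 7.

Grace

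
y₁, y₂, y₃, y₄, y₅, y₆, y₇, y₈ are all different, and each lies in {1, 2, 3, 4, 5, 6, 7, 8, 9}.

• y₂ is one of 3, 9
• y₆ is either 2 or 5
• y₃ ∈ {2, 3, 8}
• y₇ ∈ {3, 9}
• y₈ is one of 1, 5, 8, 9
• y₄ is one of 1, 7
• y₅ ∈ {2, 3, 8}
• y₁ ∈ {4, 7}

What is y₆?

5

The 8 variables draw from only 8 values {1, 2, 3, 4, 5, 7, 8, 9}, so each is used; only y₁ can be 4, hence y₁ = 4.
Among the 7 still-open variables, 7 fits only y₄ (and all 7 values in {1, 2, 3, 5, 7, 8, 9} must be used), so y₄ = 7.
The 6 still-open variables draw from only 6 values {1, 2, 3, 5, 8, 9}, so each is used; only y₈ can be 1, hence y₈ = 1.
The 5 still-open variables draw from only 5 values {2, 3, 5, 8, 9}, so each is used; only y₆ can be 5, hence y₆ = 5.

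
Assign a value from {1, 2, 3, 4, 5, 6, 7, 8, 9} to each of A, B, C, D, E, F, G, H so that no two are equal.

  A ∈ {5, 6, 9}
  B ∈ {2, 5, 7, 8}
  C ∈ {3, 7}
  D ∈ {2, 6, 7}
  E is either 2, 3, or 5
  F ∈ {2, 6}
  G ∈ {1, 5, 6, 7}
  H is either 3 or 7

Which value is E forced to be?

5

The 8 variables draw from only 8 values {1, 2, 3, 5, 6, 7, 8, 9}, so each is used; only G can be 1, hence G = 1.
The 7 still-open variables draw from only 7 values {2, 3, 5, 6, 7, 8, 9}, so each is used; only B can be 8, hence B = 8.
Among the 6 still-open variables, 9 fits only A (and all 6 values in {2, 3, 5, 6, 7, 9} must be used), so A = 9.
The 5 still-open variables together cover exactly {2, 3, 5, 6, 7} — 5 values for 5 variables — and 5 appears only in E's list, so E = 5.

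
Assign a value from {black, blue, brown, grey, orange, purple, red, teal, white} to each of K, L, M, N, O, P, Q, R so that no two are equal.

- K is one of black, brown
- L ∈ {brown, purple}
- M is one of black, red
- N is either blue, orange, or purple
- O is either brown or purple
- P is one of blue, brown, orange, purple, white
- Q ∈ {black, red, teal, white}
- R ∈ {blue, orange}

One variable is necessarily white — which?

The 8 variables together cover exactly {black, blue, brown, orange, purple, red, teal, white} — 8 values for 8 variables — and teal appears only in Q's list, so Q = teal.
The 7 still-open variables draw from only 7 values {black, blue, brown, orange, purple, red, white}, so each is used; only M can be red, hence M = red.
The 6 still-open variables together cover exactly {black, blue, brown, orange, purple, white} — 6 values for 6 variables — and black appears only in K's list, so K = black.
Among the 5 still-open variables, white fits only P (and all 5 values in {blue, brown, orange, purple, white} must be used), so P = white.

P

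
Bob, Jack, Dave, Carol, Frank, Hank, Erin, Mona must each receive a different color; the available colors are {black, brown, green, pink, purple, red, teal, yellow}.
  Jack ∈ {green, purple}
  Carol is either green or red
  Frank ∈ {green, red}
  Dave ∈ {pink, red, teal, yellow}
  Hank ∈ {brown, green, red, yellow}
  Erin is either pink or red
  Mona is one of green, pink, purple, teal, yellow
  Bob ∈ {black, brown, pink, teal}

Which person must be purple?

Jack

Among the 8 variables, black fits only Bob (and all 8 values in {black, brown, green, pink, purple, red, teal, yellow} must be used), so Bob = black.
Among the 7 still-open variables, brown fits only Hank (and all 7 values in {brown, green, pink, purple, red, teal, yellow} must be used), so Hank = brown.
The 2 variables Carol and Frank are confined to {green, red}, which locks those values in; drop them from Jack, Dave, Erin, Mona.
So purple goes to Jack.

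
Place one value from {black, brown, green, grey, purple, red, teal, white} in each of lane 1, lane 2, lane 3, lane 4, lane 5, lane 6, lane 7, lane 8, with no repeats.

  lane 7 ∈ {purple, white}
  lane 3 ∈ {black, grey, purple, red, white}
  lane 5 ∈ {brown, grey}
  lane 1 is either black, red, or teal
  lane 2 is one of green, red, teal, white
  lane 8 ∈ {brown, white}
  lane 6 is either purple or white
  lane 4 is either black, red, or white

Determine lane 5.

The 8 variables draw from only 8 values {black, brown, green, grey, purple, red, teal, white}, so each is used; only lane 2 can be green, hence lane 2 = green.
The 7 still-open variables together cover exactly {black, brown, grey, purple, red, teal, white} — 7 values for 7 variables — and teal appears only in lane 1's list, so lane 1 = teal.
The 2 variables lane 6 and lane 7 are confined to {purple, white}, which locks those values in; drop them from lane 3, lane 4, lane 8.
lane 8's domain is down to {brown}, so lane 8 = brown. Remove brown from lane 5.
So lane 5 = grey.

grey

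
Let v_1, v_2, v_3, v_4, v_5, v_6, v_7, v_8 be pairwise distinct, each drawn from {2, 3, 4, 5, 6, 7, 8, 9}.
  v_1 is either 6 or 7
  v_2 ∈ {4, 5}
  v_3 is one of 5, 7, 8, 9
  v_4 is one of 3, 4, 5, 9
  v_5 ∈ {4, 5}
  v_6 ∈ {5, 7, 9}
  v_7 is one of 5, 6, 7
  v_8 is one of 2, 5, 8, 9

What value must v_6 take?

9

The 8 variables together cover exactly {2, 3, 4, 5, 6, 7, 8, 9} — 8 values for 8 variables — and 2 appears only in v_8's list, so v_8 = 2.
The 7 still-open variables draw from only 7 values {3, 4, 5, 6, 7, 8, 9}, so each is used; only v_4 can be 3, hence v_4 = 3.
The 6 still-open variables together cover exactly {4, 5, 6, 7, 8, 9} — 6 values for 6 variables — and 8 appears only in v_3's list, so v_3 = 8.
The 5 still-open variables together cover exactly {4, 5, 6, 7, 9} — 5 values for 5 variables — and 9 appears only in v_6's list, so v_6 = 9.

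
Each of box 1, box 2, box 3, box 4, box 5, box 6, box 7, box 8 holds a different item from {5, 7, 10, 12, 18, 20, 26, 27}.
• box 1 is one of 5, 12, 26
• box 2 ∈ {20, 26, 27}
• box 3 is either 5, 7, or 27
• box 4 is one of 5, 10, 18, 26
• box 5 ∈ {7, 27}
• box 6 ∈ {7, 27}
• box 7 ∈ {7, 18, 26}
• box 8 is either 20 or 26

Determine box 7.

The 8 variables draw from only 8 values {5, 7, 10, 12, 18, 20, 26, 27}, so each is used; only box 4 can be 10, hence box 4 = 10.
Among the 7 still-open variables, 12 fits only box 1 (and all 7 values in {5, 7, 12, 18, 20, 26, 27} must be used), so box 1 = 12.
Among the 6 still-open variables, 5 fits only box 3 (and all 6 values in {5, 7, 18, 20, 26, 27} must be used), so box 3 = 5.
Among the 5 still-open variables, 18 fits only box 7 (and all 5 values in {7, 18, 20, 26, 27} must be used), so box 7 = 18.

18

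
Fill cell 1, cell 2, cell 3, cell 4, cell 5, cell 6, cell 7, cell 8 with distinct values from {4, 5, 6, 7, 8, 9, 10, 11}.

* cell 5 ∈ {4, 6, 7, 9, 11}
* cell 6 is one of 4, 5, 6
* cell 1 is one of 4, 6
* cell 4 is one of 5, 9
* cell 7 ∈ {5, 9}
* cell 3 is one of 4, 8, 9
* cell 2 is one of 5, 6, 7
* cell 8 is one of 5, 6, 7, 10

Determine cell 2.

The 8 variables together cover exactly {4, 5, 6, 7, 8, 9, 10, 11} — 8 values for 8 variables — and 8 appears only in cell 3's list, so cell 3 = 8.
The 7 still-open variables draw from only 7 values {4, 5, 6, 7, 9, 10, 11}, so each is used; only cell 8 can be 10, hence cell 8 = 10.
Among the 6 still-open variables, 11 fits only cell 5 (and all 6 values in {4, 5, 6, 7, 9, 11} must be used), so cell 5 = 11.
The 5 still-open variables draw from only 5 values {4, 5, 6, 7, 9}, so each is used; only cell 2 can be 7, hence cell 2 = 7.

7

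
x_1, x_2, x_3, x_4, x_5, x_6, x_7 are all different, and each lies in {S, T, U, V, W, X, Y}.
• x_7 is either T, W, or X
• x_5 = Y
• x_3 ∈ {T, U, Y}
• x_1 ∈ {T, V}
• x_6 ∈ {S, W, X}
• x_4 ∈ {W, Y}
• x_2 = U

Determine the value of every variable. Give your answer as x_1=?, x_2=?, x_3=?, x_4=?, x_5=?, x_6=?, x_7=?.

x_2 has just one choice, so x_2 = U. So x_3 can't be U.
x_5 must be Y (only option left). So x_3, x_4 can't be Y.
x_3 must be T (only option left). Eliminate T elsewhere: x_1, x_7.
x_4 has just one choice, so x_4 = W. Eliminate W elsewhere: x_6, x_7.
x_7 must be X (only option left). Remove X from x_6.
That leaves x_1 = V.
x_6's domain is down to {S}, so x_6 = S.

x_1=V, x_2=U, x_3=T, x_4=W, x_5=Y, x_6=S, x_7=X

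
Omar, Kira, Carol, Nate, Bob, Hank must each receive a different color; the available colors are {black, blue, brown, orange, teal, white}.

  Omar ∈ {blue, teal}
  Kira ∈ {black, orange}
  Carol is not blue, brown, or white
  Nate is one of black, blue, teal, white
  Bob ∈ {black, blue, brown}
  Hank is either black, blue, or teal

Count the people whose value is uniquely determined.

The 6 variables draw from only 6 values {black, blue, brown, orange, teal, white}, so each is used; only Bob can be brown, hence Bob = brown.
Among the 5 still-open variables, white fits only Nate (and all 5 values in {black, blue, orange, teal, white} must be used), so Nate = white.
Determined: Nate=white, Bob=brown. The other people each still have more than one consistent value. That makes 2.

2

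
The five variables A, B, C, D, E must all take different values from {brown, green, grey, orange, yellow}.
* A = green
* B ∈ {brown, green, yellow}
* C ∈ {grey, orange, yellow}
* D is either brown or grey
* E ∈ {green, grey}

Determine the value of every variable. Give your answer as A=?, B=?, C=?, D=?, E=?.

A must be green (only option left). Eliminate green elsewhere: B, E.
E's domain is down to {grey}, so E = grey. Remove grey from C, D.
D has just one choice, so D = brown. So B can't be brown.
That leaves B = yellow. Remove yellow from C.
C has just one choice, so C = orange.

A=green, B=yellow, C=orange, D=brown, E=grey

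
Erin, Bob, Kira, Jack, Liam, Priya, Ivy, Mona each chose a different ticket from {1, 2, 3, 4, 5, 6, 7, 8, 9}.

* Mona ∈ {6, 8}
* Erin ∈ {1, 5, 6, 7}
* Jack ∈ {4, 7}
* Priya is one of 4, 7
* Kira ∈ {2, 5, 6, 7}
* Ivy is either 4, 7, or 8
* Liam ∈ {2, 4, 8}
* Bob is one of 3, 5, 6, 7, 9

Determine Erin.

Jack and Priya between them cover only {4, 7} — a naked pair. Remove those values from Erin, Bob, Kira, Liam, Ivy.
Ivy must be 8 (only option left). Remove 8 from Liam, Mona.
Mona has just one choice, so Mona = 6. So Erin, Bob, Kira can't be 6.
Liam's domain is down to {2}, so Liam = 2. Remove 2 from Kira.
Kira's domain is down to {5}, so Kira = 5. So Erin, Bob can't be 5.
So Erin = 1.

1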